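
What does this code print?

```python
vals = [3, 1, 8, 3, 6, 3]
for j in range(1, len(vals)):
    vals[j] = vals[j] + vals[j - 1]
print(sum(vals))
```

j=1: vals[1] = 1+3 = 4 → [3, 4, 8, 3, 6, 3]
j=2: vals[2] = 8+4 = 12 → [3, 4, 12, 3, 6, 3]
j=3: vals[3] = 3+12 = 15 → [3, 4, 12, 15, 6, 3]
j=4: vals[4] = 6+15 = 21 → [3, 4, 12, 15, 21, 3]
j=5: vals[5] = 3+21 = 24 → [3, 4, 12, 15, 21, 24]
sum = 79

79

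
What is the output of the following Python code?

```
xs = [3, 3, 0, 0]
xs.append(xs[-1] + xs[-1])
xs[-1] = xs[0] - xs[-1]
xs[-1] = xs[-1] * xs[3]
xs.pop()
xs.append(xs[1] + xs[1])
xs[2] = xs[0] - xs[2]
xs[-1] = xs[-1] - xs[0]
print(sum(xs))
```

12

append xs[-1]+xs[-1] = 0+0 = 0 → [3, 3, 0, 0, 0]
xs[-1] = xs[0]-xs[-1] = 3-0 = 3 → [3, 3, 0, 0, 3]
xs[-1] = xs[-1]*xs[3] = 3*0 = 0 → [3, 3, 0, 0, 0]
pop() removes 0 → [3, 3, 0, 0]
append xs[1]+xs[1] = 3+3 = 6 → [3, 3, 0, 0, 6]
xs[2] = xs[0]-xs[2] = 3-0 = 3 → [3, 3, 3, 0, 6]
xs[-1] = xs[-1]-xs[0] = 6-3 = 3 → [3, 3, 3, 0, 3]
sum = 12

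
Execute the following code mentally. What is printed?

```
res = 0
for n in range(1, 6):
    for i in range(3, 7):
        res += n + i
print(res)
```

150

n=1,i=3: res = 0+4 = 4
n=1,i=4: res = 4+5 = 9
n=1,i=5: res = 9+6 = 15
n=1,i=6: res = 15+7 = 22
n=2,i=3: res = 22+5 = 27
n=2,i=4: res = 27+6 = 33
n=2,i=5: res = 33+7 = 40
n=2,i=6: res = 40+8 = 48
n=3,i=3: res = 48+6 = 54
n=3,i=4: res = 54+7 = 61
n=3,i=5: res = 61+8 = 69
n=3,i=6: res = 69+9 = 78
n=4,i=3: res = 78+7 = 85
n=4,i=4: res = 85+8 = 93
n=4,i=5: res = 93+9 = 102
n=4,i=6: res = 102+10 = 112
n=5,i=3: res = 112+8 = 120
n=5,i=4: res = 120+9 = 129
n=5,i=5: res = 129+10 = 139
n=5,i=6: res = 139+11 = 150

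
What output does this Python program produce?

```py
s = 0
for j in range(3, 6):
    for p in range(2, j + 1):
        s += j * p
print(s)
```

j=3,p=2: s = 0+6 = 6
j=3,p=3: s = 6+9 = 15
j=4,p=2: s = 15+8 = 23
j=4,p=3: s = 23+12 = 35
j=4,p=4: s = 35+16 = 51
j=5,p=2: s = 51+10 = 61
j=5,p=3: s = 61+15 = 76
j=5,p=4: s = 76+20 = 96
j=5,p=5: s = 96+25 = 121

121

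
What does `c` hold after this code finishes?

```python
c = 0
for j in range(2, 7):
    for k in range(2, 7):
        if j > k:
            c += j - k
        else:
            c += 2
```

50

j=2,k=2: not 2>2, c = 0+2 = 2
j=2,k=3: not 2>3, c = 2+2 = 4
j=2,k=4: not 2>4, c = 4+2 = 6
j=2,k=5: not 2>5, c = 6+2 = 8
j=2,k=6: not 2>6, c = 8+2 = 10
j=3,k=2: 3>2, c = 10+1 = 11
j=3,k=3: not 3>3, c = 11+2 = 13
j=3,k=4: not 3>4, c = 13+2 = 15
j=3,k=5: not 3>5, c = 15+2 = 17
j=3,k=6: not 3>6, c = 17+2 = 19
j=4,k=2: 4>2, c = 19+2 = 21
j=4,k=3: 4>3, c = 21+1 = 22
j=4,k=4: not 4>4, c = 22+2 = 24
j=4,k=5: not 4>5, c = 24+2 = 26
j=4,k=6: not 4>6, c = 26+2 = 28
j=5,k=2: 5>2, c = 28+3 = 31
j=5,k=3: 5>3, c = 31+2 = 33
j=5,k=4: 5>4, c = 33+1 = 34
j=5,k=5: not 5>5, c = 34+2 = 36
j=5,k=6: not 5>6, c = 36+2 = 38
j=6,k=2: 6>2, c = 38+4 = 42
j=6,k=3: 6>3, c = 42+3 = 45
j=6,k=4: 6>4, c = 45+2 = 47
j=6,k=5: 6>5, c = 47+1 = 48
j=6,k=6: not 6>6, c = 48+2 = 50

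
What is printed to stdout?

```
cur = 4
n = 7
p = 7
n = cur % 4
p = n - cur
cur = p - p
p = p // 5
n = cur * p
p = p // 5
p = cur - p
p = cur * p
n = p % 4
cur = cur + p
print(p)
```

n = 4%4 = 0
p = 0-4 = -4
cur = (-4)-(-4) = 0
p = (-4)//5 = -1
n = 0*(-1) = 0
p = (-1)//5 = -1
p = 0-(-1) = 1
p = 0*1 = 0
n = 0%4 = 0
cur = 0+0 = 0

0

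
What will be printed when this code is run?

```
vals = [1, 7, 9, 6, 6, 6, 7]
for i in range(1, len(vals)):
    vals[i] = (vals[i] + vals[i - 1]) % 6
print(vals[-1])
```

i=1: vals[1] = (7+1)%6 = 2 → [1, 2, 9, 6, 6, 6, 7]
i=2: vals[2] = (9+2)%6 = 5 → [1, 2, 5, 6, 6, 6, 7]
i=3: vals[3] = (6+5)%6 = 5 → [1, 2, 5, 5, 6, 6, 7]
i=4: vals[4] = (6+5)%6 = 5 → [1, 2, 5, 5, 5, 6, 7]
i=5: vals[5] = (6+5)%6 = 5 → [1, 2, 5, 5, 5, 5, 7]
i=6: vals[6] = (7+5)%6 = 0 → [1, 2, 5, 5, 5, 5, 0]

0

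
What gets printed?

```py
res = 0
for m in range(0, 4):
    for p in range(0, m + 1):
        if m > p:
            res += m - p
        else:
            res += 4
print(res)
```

m=0,p=0: not 0>0, res = 0+4 = 4
m=1,p=0: 1>0, res = 4+1 = 5
m=1,p=1: not 1>1, res = 5+4 = 9
m=2,p=0: 2>0, res = 9+2 = 11
m=2,p=1: 2>1, res = 11+1 = 12
m=2,p=2: not 2>2, res = 12+4 = 16
m=3,p=0: 3>0, res = 16+3 = 19
m=3,p=1: 3>1, res = 19+2 = 21
m=3,p=2: 3>2, res = 21+1 = 22
m=3,p=3: not 3>3, res = 22+4 = 26

26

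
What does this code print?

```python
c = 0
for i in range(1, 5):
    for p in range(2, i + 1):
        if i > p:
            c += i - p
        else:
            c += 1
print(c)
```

i=2,p=2: not 2>2, c = 0+1 = 1
i=3,p=2: 3>2, c = 1+1 = 2
i=3,p=3: not 3>3, c = 2+1 = 3
i=4,p=2: 4>2, c = 3+2 = 5
i=4,p=3: 4>3, c = 5+1 = 6
i=4,p=4: not 4>4, c = 6+1 = 7

7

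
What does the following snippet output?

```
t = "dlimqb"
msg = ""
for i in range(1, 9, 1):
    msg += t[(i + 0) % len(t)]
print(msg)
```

i=1: add t[1]='l' → 'l'
i=2: add t[2]='i' → 'li'
i=3: add t[3]='m' → 'lim'
i=4: add t[4]='q' → 'limq'
i=5: add t[5]='b' → 'limqb'
i=6: add t[0]='d' → 'limqbd'
i=7: add t[1]='l' → 'limqbdl'
i=8: add t[2]='i' → 'limqbdli'

limqbdli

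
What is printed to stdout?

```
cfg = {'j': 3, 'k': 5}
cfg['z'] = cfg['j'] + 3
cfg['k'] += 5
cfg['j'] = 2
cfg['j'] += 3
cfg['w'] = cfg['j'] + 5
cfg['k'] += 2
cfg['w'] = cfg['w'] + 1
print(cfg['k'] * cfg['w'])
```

132

cfg['z'] = cfg['j']+3 = 6 → {'j': 3, 'k': 5, 'z': 6}
cfg['k'] = 5+5 = 10 → {'j': 3, 'k': 10, 'z': 6}
cfg['j'] = 2 → {'j': 2, 'k': 10, 'z': 6}
cfg['j'] = 2+3 = 5 → {'j': 5, 'k': 10, 'z': 6}
cfg['w'] = cfg['j']+5 = 10 → {'j': 5, 'k': 10, 'z': 6, 'w': 10}
cfg['k'] = 10+2 = 12 → {'j': 5, 'k': 12, 'z': 6, 'w': 10}
cfg['w'] = cfg['w']+1 = 11 → {'j': 5, 'k': 12, 'z': 6, 'w': 11}
cfg['k']*cfg['w'] = 12*11 = 132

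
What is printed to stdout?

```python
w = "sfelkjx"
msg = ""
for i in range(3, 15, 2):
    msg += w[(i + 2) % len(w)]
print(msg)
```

jsekxf

i=3: add w[5]='j' → 'j'
i=5: add w[0]='s' → 'js'
i=7: add w[2]='e' → 'jse'
i=9: add w[4]='k' → 'jsek'
i=11: add w[6]='x' → 'jsekx'
i=13: add w[1]='f' → 'jsekxf'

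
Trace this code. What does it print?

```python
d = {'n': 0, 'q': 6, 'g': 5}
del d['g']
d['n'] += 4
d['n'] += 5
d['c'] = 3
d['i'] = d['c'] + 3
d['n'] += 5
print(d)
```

{'n': 14, 'q': 6, 'c': 3, 'i': 6}

del 'g' → {'n': 0, 'q': 6}
d['n'] = 0+4 = 4 → {'n': 4, 'q': 6}
d['n'] = 4+5 = 9 → {'n': 9, 'q': 6}
d['c'] = 3 → {'n': 9, 'q': 6, 'c': 3}
d['i'] = d['c']+3 = 6 → {'n': 9, 'q': 6, 'c': 3, 'i': 6}
d['n'] = 9+5 = 14 → {'n': 14, 'q': 6, 'c': 3, 'i': 6}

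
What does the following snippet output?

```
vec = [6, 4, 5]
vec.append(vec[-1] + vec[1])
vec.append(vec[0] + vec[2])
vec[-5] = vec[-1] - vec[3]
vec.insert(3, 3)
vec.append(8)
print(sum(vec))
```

42

append vec[-1]+vec[1] = 5+4 = 9 → [6, 4, 5, 9]
append vec[0]+vec[2] = 6+5 = 11 → [6, 4, 5, 9, 11]
vec[-5] = vec[-1]-vec[3] = 11-9 = 2 → [2, 4, 5, 9, 11]
insert 3 at 3 → [2, 4, 5, 3, 9, 11]
append 8 → [2, 4, 5, 3, 9, 11, 8]
sum = 42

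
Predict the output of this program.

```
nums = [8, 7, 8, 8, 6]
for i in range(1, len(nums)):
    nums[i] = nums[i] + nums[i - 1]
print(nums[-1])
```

37

i=1: nums[1] = 7+8 = 15 → [8, 15, 8, 8, 6]
i=2: nums[2] = 8+15 = 23 → [8, 15, 23, 8, 6]
i=3: nums[3] = 8+23 = 31 → [8, 15, 23, 31, 6]
i=4: nums[4] = 6+31 = 37 → [8, 15, 23, 31, 37]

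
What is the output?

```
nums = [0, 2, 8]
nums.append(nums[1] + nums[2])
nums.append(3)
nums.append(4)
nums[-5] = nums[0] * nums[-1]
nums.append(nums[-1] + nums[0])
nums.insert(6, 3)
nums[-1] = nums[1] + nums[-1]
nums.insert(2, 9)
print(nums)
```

[0, 0, 9, 8, 10, 3, 4, 3, 4]

append nums[1]+nums[2] = 2+8 = 10 → [0, 2, 8, 10]
append 3 → [0, 2, 8, 10, 3]
append 4 → [0, 2, 8, 10, 3, 4]
nums[-5] = nums[0]*nums[-1] = 0*4 = 0 → [0, 0, 8, 10, 3, 4]
append nums[-1]+nums[0] = 4+0 = 4 → [0, 0, 8, 10, 3, 4, 4]
insert 3 at 6 → [0, 0, 8, 10, 3, 4, 3, 4]
nums[-1] = nums[1]+nums[-1] = 0+4 = 4 → [0, 0, 8, 10, 3, 4, 3, 4]
insert 9 at 2 → [0, 0, 9, 8, 10, 3, 4, 3, 4]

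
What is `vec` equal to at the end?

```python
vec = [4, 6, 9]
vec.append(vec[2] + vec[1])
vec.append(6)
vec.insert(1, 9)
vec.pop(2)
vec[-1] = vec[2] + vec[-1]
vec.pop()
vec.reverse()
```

append vec[2]+vec[1] = 9+6 = 15 → [4, 6, 9, 15]
append 6 → [4, 6, 9, 15, 6]
insert 9 at 1 → [4, 9, 6, 9, 15, 6]
pop(2) removes 6 → [4, 9, 9, 15, 6]
vec[-1] = vec[2]+vec[-1] = 9+6 = 15 → [4, 9, 9, 15, 15]
pop() removes 15 → [4, 9, 9, 15]
reverse → [15, 9, 9, 4]

[15, 9, 9, 4]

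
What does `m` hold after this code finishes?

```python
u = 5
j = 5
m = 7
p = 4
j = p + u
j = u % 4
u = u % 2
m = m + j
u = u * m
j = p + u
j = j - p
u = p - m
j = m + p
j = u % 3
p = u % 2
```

8

j = 4+5 = 9
j = 5%4 = 1
u = 5%2 = 1
m = 7+1 = 8
u = 1*8 = 8
j = 4+8 = 12
j = 12-4 = 8
u = 4-8 = -4
j = 8+4 = 12
j = (-4)%3 = 2
p = (-4)%2 = 0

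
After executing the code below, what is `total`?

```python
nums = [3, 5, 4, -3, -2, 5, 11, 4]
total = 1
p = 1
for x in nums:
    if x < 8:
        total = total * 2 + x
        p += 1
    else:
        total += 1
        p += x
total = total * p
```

10032

x=3: <8, total = 1*2+3 = 5; p=2
x=5: <8, total = 5*2+5 = 15; p=3
x=4: <8, total = 15*2+4 = 34; p=4
x=-3: <8, total = 34*2+(-3) = 65; p=5
x=-2: <8, total = 65*2+(-2) = 128; p=6
x=5: <8, total = 128*2+5 = 261; p=7
x=11: not <8, total = 261+1 = 262; p=18
x=4: <8, total = 262*2+4 = 528; p=19
total*p = 528*19 = 10032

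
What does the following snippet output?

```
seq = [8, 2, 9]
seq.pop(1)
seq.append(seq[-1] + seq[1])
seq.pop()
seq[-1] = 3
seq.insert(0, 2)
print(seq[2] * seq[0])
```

pop(1) removes 2 → [8, 9]
append seq[-1]+seq[1] = 9+9 = 18 → [8, 9, 18]
pop() removes 18 → [8, 9]
seq[-1] = 3 → [8, 3]
insert 2 at 0 → [2, 8, 3]
seq[2]*seq[0] = 3*2 = 6

6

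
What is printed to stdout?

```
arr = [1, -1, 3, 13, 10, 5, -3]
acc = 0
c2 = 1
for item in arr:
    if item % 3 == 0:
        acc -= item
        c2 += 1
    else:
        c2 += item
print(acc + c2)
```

item=1: not %3==0; c2=2
item=-1: not %3==0; c2=1
item=3: %3==0, acc = 0-3 = -3; c2=2
item=13: not %3==0; c2=15
item=10: not %3==0; c2=25
item=5: not %3==0; c2=30
item=-3: %3==0, acc = (-3)-(-3) = 0; c2=31
acc+c2 = 0+31 = 31

31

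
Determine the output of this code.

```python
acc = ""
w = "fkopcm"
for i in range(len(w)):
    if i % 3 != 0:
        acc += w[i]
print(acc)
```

i=0: skip
i=1: add 'k' → 'k'
i=2: add 'o' → 'ko'
i=3: skip
i=4: add 'c' → 'koc'
i=5: add 'm' → 'kocm'

kocm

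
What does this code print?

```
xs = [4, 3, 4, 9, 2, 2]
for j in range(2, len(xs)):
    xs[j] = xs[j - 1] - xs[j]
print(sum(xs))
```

j=2: xs[2] = 3-4 = -1 → [4, 3, -1, 9, 2, 2]
j=3: xs[3] = (-1)-9 = -10 → [4, 3, -1, -10, 2, 2]
j=4: xs[4] = (-10)-2 = -12 → [4, 3, -1, -10, -12, 2]
j=5: xs[5] = (-12)-2 = -14 → [4, 3, -1, -10, -12, -14]
sum = -30

-30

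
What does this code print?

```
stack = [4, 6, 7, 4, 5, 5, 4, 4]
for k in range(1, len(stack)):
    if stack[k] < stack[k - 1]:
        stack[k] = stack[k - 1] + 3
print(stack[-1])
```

k=1: 6>=4, unchanged → [4, 6, 7, 4, 5, 5, 4, 4]
k=2: 7>=6, unchanged → [4, 6, 7, 4, 5, 5, 4, 4]
k=3: 4<7, stack[3] = 7+3 = 10 → [4, 6, 7, 10, 5, 5, 4, 4]
k=4: 5<10, stack[4] = 10+3 = 13 → [4, 6, 7, 10, 13, 5, 4, 4]
k=5: 5<13, stack[5] = 13+3 = 16 → [4, 6, 7, 10, 13, 16, 4, 4]
k=6: 4<16, stack[6] = 16+3 = 19 → [4, 6, 7, 10, 13, 16, 19, 4]
k=7: 4<19, stack[7] = 19+3 = 22 → [4, 6, 7, 10, 13, 16, 19, 22]

22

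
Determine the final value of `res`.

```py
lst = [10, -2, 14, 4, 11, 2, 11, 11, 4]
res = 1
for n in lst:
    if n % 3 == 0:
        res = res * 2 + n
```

n=10: not %3==0
n=-2: not %3==0
n=14: not %3==0
n=4: not %3==0
n=11: not %3==0
n=2: not %3==0
n=11: not %3==0
n=11: not %3==0
n=4: not %3==0

1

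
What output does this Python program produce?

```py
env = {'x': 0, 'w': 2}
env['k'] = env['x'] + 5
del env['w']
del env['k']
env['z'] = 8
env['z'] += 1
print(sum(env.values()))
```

9

env['k'] = env['x']+5 = 5 → {'x': 0, 'w': 2, 'k': 5}
del 'w' → {'x': 0, 'k': 5}
del 'k' → {'x': 0}
env['z'] = 8 → {'x': 0, 'z': 8}
env['z'] = 8+1 = 9 → {'x': 0, 'z': 9}
sum of values = 9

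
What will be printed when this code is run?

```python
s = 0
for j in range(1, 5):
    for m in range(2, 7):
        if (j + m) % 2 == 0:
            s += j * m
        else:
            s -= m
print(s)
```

j=1,m=2: odd sum, s = 0-2 = -2
j=1,m=3: even sum, s = (-2)+3 = 1
j=1,m=4: odd sum, s = 1-4 = -3
j=1,m=5: even sum, s = (-3)+5 = 2
j=1,m=6: odd sum, s = 2-6 = -4
j=2,m=2: even sum, s = (-4)+4 = 0
j=2,m=3: odd sum, s = 0-3 = -3
j=2,m=4: even sum, s = (-3)+8 = 5
j=2,m=5: odd sum, s = 5-5 = 0
j=2,m=6: even sum, s = 0+12 = 12
j=3,m=2: odd sum, s = 12-2 = 10
j=3,m=3: even sum, s = 10+9 = 19
j=3,m=4: odd sum, s = 19-4 = 15
j=3,m=5: even sum, s = 15+15 = 30
j=3,m=6: odd sum, s = 30-6 = 24
j=4,m=2: even sum, s = 24+8 = 32
j=4,m=3: odd sum, s = 32-3 = 29
j=4,m=4: even sum, s = 29+16 = 45
j=4,m=5: odd sum, s = 45-5 = 40
j=4,m=6: even sum, s = 40+24 = 64

64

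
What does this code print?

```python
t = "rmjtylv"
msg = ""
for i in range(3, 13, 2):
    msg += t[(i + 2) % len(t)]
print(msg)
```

i=3: add t[5]='l' → 'l'
i=5: add t[0]='r' → 'lr'
i=7: add t[2]='j' → 'lrj'
i=9: add t[4]='y' → 'lrjy'
i=11: add t[6]='v' → 'lrjyv'

lrjyv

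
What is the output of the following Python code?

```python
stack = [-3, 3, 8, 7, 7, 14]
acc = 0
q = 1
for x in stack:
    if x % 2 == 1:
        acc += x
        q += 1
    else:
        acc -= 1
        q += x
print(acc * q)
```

x=-3: odd, acc = 0+(-3) = -3; q=2
x=3: odd, acc = (-3)+3 = 0; q=3
x=8: not odd, acc = 0-1 = -1; q=11
x=7: odd, acc = (-1)+7 = 6; q=12
x=7: odd, acc = 6+7 = 13; q=13
x=14: not odd, acc = 13-1 = 12; q=27
acc*q = 12*27 = 324

324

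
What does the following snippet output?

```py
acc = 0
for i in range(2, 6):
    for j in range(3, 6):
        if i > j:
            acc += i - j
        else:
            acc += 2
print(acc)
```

22

i=2,j=3: not 2>3, acc = 0+2 = 2
i=2,j=4: not 2>4, acc = 2+2 = 4
i=2,j=5: not 2>5, acc = 4+2 = 6
i=3,j=3: not 3>3, acc = 6+2 = 8
i=3,j=4: not 3>4, acc = 8+2 = 10
i=3,j=5: not 3>5, acc = 10+2 = 12
i=4,j=3: 4>3, acc = 12+1 = 13
i=4,j=4: not 4>4, acc = 13+2 = 15
i=4,j=5: not 4>5, acc = 15+2 = 17
i=5,j=3: 5>3, acc = 17+2 = 19
i=5,j=4: 5>4, acc = 19+1 = 20
i=5,j=5: not 5>5, acc = 20+2 = 22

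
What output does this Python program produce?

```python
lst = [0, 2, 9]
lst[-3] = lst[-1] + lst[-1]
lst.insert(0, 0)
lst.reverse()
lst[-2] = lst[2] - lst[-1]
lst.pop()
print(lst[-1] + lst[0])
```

27

lst[-3] = lst[-1]+lst[-1] = 9+9 = 18 → [18, 2, 9]
insert 0 at 0 → [0, 18, 2, 9]
reverse → [9, 2, 18, 0]
lst[-2] = lst[2]-lst[-1] = 18-0 = 18 → [9, 2, 18, 0]
pop() removes 0 → [9, 2, 18]
lst[-1]+lst[0] = 18+9 = 27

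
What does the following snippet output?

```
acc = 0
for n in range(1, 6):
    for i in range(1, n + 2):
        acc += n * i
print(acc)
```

n=1,i=1: acc = 0+1 = 1
n=1,i=2: acc = 1+2 = 3
n=2,i=1: acc = 3+2 = 5
n=2,i=2: acc = 5+4 = 9
n=2,i=3: acc = 9+6 = 15
n=3,i=1: acc = 15+3 = 18
n=3,i=2: acc = 18+6 = 24
n=3,i=3: acc = 24+9 = 33
n=3,i=4: acc = 33+12 = 45
n=4,i=1: acc = 45+4 = 49
n=4,i=2: acc = 49+8 = 57
n=4,i=3: acc = 57+12 = 69
n=4,i=4: acc = 69+16 = 85
n=4,i=5: acc = 85+20 = 105
n=5,i=1: acc = 105+5 = 110
n=5,i=2: acc = 110+10 = 120
n=5,i=3: acc = 120+15 = 135
n=5,i=4: acc = 135+20 = 155
n=5,i=5: acc = 155+25 = 180
n=5,i=6: acc = 180+30 = 210

210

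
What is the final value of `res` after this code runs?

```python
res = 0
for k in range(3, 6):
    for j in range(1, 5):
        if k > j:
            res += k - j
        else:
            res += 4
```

k=3,j=1: 3>1, res = 0+2 = 2
k=3,j=2: 3>2, res = 2+1 = 3
k=3,j=3: not 3>3, res = 3+4 = 7
k=3,j=4: not 3>4, res = 7+4 = 11
k=4,j=1: 4>1, res = 11+3 = 14
k=4,j=2: 4>2, res = 14+2 = 16
k=4,j=3: 4>3, res = 16+1 = 17
k=4,j=4: not 4>4, res = 17+4 = 21
k=5,j=1: 5>1, res = 21+4 = 25
k=5,j=2: 5>2, res = 25+3 = 28
k=5,j=3: 5>3, res = 28+2 = 30
k=5,j=4: 5>4, res = 30+1 = 31

31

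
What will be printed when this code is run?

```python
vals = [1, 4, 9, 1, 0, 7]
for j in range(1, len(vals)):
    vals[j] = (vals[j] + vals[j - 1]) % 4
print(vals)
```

j=1: vals[1] = (4+1)%4 = 1 → [1, 1, 9, 1, 0, 7]
j=2: vals[2] = (9+1)%4 = 2 → [1, 1, 2, 1, 0, 7]
j=3: vals[3] = (1+2)%4 = 3 → [1, 1, 2, 3, 0, 7]
j=4: vals[4] = (0+3)%4 = 3 → [1, 1, 2, 3, 3, 7]
j=5: vals[5] = (7+3)%4 = 2 → [1, 1, 2, 3, 3, 2]

[1, 1, 2, 3, 3, 2]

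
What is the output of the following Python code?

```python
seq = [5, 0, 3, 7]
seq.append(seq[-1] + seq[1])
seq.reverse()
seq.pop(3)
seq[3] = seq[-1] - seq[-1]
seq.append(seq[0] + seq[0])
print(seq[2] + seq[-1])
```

17

append seq[-1]+seq[1] = 7+0 = 7 → [5, 0, 3, 7, 7]
reverse → [7, 7, 3, 0, 5]
pop(3) removes 0 → [7, 7, 3, 5]
seq[3] = seq[-1]-seq[-1] = 5-5 = 0 → [7, 7, 3, 0]
append seq[0]+seq[0] = 7+7 = 14 → [7, 7, 3, 0, 14]
seq[2]+seq[-1] = 3+14 = 17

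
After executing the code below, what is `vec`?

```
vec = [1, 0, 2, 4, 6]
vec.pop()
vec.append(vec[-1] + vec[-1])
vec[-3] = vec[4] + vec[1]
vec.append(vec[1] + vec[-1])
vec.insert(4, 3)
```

[1, 0, 8, 4, 3, 8, 8]

pop() removes 6 → [1, 0, 2, 4]
append vec[-1]+vec[-1] = 4+4 = 8 → [1, 0, 2, 4, 8]
vec[-3] = vec[4]+vec[1] = 8+0 = 8 → [1, 0, 8, 4, 8]
append vec[1]+vec[-1] = 0+8 = 8 → [1, 0, 8, 4, 8, 8]
insert 3 at 4 → [1, 0, 8, 4, 3, 8, 8]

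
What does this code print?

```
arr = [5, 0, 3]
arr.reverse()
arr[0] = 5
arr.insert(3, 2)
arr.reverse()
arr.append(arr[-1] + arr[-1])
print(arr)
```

reverse → [3, 0, 5]
arr[0] = 5 → [5, 0, 5]
insert 2 at 3 → [5, 0, 5, 2]
reverse → [2, 5, 0, 5]
append arr[-1]+arr[-1] = 5+5 = 10 → [2, 5, 0, 5, 10]

[2, 5, 0, 5, 10]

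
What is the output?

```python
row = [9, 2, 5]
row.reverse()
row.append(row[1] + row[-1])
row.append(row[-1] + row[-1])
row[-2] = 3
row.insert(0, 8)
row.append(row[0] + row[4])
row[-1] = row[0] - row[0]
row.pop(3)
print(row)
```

[8, 5, 2, 3, 22, 0]

reverse → [5, 2, 9]
append row[1]+row[-1] = 2+9 = 11 → [5, 2, 9, 11]
append row[-1]+row[-1] = 11+11 = 22 → [5, 2, 9, 11, 22]
row[-2] = 3 → [5, 2, 9, 3, 22]
insert 8 at 0 → [8, 5, 2, 9, 3, 22]
append row[0]+row[4] = 8+3 = 11 → [8, 5, 2, 9, 3, 22, 11]
row[-1] = row[0]-row[0] = 8-8 = 0 → [8, 5, 2, 9, 3, 22, 0]
pop(3) removes 9 → [8, 5, 2, 3, 22, 0]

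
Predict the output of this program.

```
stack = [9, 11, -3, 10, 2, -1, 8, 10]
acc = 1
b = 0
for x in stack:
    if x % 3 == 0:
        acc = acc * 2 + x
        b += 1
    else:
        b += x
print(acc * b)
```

798

x=9: %3==0, acc = 1*2+9 = 11; b=1
x=11: not %3==0; b=12
x=-3: %3==0, acc = 11*2+(-3) = 19; b=13
x=10: not %3==0; b=23
x=2: not %3==0; b=25
x=-1: not %3==0; b=24
x=8: not %3==0; b=32
x=10: not %3==0; b=42
acc*b = 19*42 = 798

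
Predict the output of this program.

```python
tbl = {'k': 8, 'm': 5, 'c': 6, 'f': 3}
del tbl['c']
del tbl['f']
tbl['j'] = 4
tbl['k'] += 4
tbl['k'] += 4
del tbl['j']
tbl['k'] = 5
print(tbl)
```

{'k': 5, 'm': 5}

del 'c' → {'k': 8, 'm': 5, 'f': 3}
del 'f' → {'k': 8, 'm': 5}
tbl['j'] = 4 → {'k': 8, 'm': 5, 'j': 4}
tbl['k'] = 8+4 = 12 → {'k': 12, 'm': 5, 'j': 4}
tbl['k'] = 12+4 = 16 → {'k': 16, 'm': 5, 'j': 4}
del 'j' → {'k': 16, 'm': 5}
tbl['k'] = 5 → {'k': 5, 'm': 5}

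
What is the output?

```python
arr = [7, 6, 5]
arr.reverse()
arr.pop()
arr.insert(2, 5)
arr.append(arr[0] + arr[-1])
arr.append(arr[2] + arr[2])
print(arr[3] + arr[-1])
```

reverse → [5, 6, 7]
pop() removes 7 → [5, 6]
insert 5 at 2 → [5, 6, 5]
append arr[0]+arr[-1] = 5+5 = 10 → [5, 6, 5, 10]
append arr[2]+arr[2] = 5+5 = 10 → [5, 6, 5, 10, 10]
arr[3]+arr[-1] = 10+10 = 20

20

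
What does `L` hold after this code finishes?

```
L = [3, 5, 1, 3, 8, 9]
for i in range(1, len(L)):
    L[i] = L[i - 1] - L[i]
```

i=1: L[1] = 3-5 = -2 → [3, -2, 1, 3, 8, 9]
i=2: L[2] = (-2)-1 = -3 → [3, -2, -3, 3, 8, 9]
i=3: L[3] = (-3)-3 = -6 → [3, -2, -3, -6, 8, 9]
i=4: L[4] = (-6)-8 = -14 → [3, -2, -3, -6, -14, 9]
i=5: L[5] = (-14)-9 = -23 → [3, -2, -3, -6, -14, -23]

[3, -2, -3, -6, -14, -23]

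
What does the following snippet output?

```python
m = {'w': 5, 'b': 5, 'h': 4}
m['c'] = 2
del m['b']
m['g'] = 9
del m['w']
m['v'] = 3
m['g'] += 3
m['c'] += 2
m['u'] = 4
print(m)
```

{'h': 4, 'c': 4, 'g': 12, 'v': 3, 'u': 4}

m['c'] = 2 → {'w': 5, 'b': 5, 'h': 4, 'c': 2}
del 'b' → {'w': 5, 'h': 4, 'c': 2}
m['g'] = 9 → {'w': 5, 'h': 4, 'c': 2, 'g': 9}
del 'w' → {'h': 4, 'c': 2, 'g': 9}
m['v'] = 3 → {'h': 4, 'c': 2, 'g': 9, 'v': 3}
m['g'] = 9+3 = 12 → {'h': 4, 'c': 2, 'g': 12, 'v': 3}
m['c'] = 2+2 = 4 → {'h': 4, 'c': 4, 'g': 12, 'v': 3}
m['u'] = 4 → {'h': 4, 'c': 4, 'g': 12, 'v': 3, 'u': 4}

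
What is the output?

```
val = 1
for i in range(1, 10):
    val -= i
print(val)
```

-44

i=1: val = 1-1 = 0
i=2: val = 0-2 = -2
i=3: val = (-2)-3 = -5
i=4: val = (-5)-4 = -9
i=5: val = (-9)-5 = -14
i=6: val = (-14)-6 = -20
i=7: val = (-20)-7 = -27
i=8: val = (-27)-8 = -35
i=9: val = (-35)-9 = -44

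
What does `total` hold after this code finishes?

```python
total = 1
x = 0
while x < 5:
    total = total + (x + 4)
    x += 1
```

x=0: total = 1+4 = 5
x=1: total = 5+5 = 10
x=2: total = 10+6 = 16
x=3: total = 16+7 = 23
x=4: total = 23+8 = 31

31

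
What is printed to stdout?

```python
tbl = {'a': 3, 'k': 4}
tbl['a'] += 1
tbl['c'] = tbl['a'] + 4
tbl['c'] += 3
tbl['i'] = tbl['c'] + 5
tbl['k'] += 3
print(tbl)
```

tbl['a'] = 3+1 = 4 → {'a': 4, 'k': 4}
tbl['c'] = tbl['a']+4 = 8 → {'a': 4, 'k': 4, 'c': 8}
tbl['c'] = 8+3 = 11 → {'a': 4, 'k': 4, 'c': 11}
tbl['i'] = tbl['c']+5 = 16 → {'a': 4, 'k': 4, 'c': 11, 'i': 16}
tbl['k'] = 4+3 = 7 → {'a': 4, 'k': 7, 'c': 11, 'i': 16}

{'a': 4, 'k': 7, 'c': 11, 'i': 16}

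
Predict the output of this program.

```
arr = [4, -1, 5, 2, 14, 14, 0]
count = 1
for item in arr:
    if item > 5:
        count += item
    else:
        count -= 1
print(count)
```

item=4: not >5, count = 1-1 = 0
item=-1: not >5, count = 0-1 = -1
item=5: not >5, count = (-1)-1 = -2
item=2: not >5, count = (-2)-1 = -3
item=14: >5, count = (-3)+14 = 11
item=14: >5, count = 11+14 = 25
item=0: not >5, count = 25-1 = 24

24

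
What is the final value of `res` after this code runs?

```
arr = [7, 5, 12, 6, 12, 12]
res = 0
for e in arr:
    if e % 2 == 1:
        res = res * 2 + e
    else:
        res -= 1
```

15

e=7: odd, res = 0*2+7 = 7
e=5: odd, res = 7*2+5 = 19
e=12: not odd, res = 19-1 = 18
e=6: not odd, res = 18-1 = 17
e=12: not odd, res = 17-1 = 16
e=12: not odd, res = 16-1 = 15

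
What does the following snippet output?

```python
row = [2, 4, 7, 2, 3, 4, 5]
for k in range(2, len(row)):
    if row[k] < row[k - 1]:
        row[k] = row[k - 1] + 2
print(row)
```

[2, 4, 7, 9, 11, 13, 15]

k=2: 7>=4, unchanged → [2, 4, 7, 2, 3, 4, 5]
k=3: 2<7, row[3] = 7+2 = 9 → [2, 4, 7, 9, 3, 4, 5]
k=4: 3<9, row[4] = 9+2 = 11 → [2, 4, 7, 9, 11, 4, 5]
k=5: 4<11, row[5] = 11+2 = 13 → [2, 4, 7, 9, 11, 13, 5]
k=6: 5<13, row[6] = 13+2 = 15 → [2, 4, 7, 9, 11, 13, 15]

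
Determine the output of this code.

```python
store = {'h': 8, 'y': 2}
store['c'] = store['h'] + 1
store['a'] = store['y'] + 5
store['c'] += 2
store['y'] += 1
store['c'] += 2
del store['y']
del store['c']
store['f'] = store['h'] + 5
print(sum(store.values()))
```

store['c'] = store['h']+1 = 9 → {'h': 8, 'y': 2, 'c': 9}
store['a'] = store['y']+5 = 7 → {'h': 8, 'y': 2, 'c': 9, 'a': 7}
store['c'] = 9+2 = 11 → {'h': 8, 'y': 2, 'c': 11, 'a': 7}
store['y'] = 2+1 = 3 → {'h': 8, 'y': 3, 'c': 11, 'a': 7}
store['c'] = 11+2 = 13 → {'h': 8, 'y': 3, 'c': 13, 'a': 7}
del 'y' → {'h': 8, 'c': 13, 'a': 7}
del 'c' → {'h': 8, 'a': 7}
store['f'] = store['h']+5 = 13 → {'h': 8, 'a': 7, 'f': 13}
sum of values = 28

28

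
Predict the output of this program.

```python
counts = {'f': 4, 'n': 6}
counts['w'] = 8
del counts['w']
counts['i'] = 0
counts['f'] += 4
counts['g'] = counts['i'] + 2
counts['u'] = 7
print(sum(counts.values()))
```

23

counts['w'] = 8 → {'f': 4, 'n': 6, 'w': 8}
del 'w' → {'f': 4, 'n': 6}
counts['i'] = 0 → {'f': 4, 'n': 6, 'i': 0}
counts['f'] = 4+4 = 8 → {'f': 8, 'n': 6, 'i': 0}
counts['g'] = counts['i']+2 = 2 → {'f': 8, 'n': 6, 'i': 0, 'g': 2}
counts['u'] = 7 → {'f': 8, 'n': 6, 'i': 0, 'g': 2, 'u': 7}
sum of values = 23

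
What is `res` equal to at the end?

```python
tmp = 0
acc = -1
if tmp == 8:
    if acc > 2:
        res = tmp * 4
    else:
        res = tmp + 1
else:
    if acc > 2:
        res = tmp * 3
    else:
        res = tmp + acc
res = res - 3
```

-4

tmp=0, acc=-1
tmp == 8 is False; acc > 2 is False
→ res = tmp + acc = -1
res = (-1)-3 = -4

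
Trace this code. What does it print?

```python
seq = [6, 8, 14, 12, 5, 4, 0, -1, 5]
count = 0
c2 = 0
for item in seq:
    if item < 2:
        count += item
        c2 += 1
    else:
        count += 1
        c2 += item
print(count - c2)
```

-50

item=6: not <2, count = 0+1 = 1; c2=6
item=8: not <2, count = 1+1 = 2; c2=14
item=14: not <2, count = 2+1 = 3; c2=28
item=12: not <2, count = 3+1 = 4; c2=40
item=5: not <2, count = 4+1 = 5; c2=45
item=4: not <2, count = 5+1 = 6; c2=49
item=0: <2, count = 6+0 = 6; c2=50
item=-1: <2, count = 6+(-1) = 5; c2=51
item=5: not <2, count = 5+1 = 6; c2=56
count-c2 = 6-56 = -50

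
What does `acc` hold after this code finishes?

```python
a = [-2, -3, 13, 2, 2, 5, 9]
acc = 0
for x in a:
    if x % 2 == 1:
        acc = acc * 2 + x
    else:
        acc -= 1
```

23

x=-2: not odd, acc = 0-1 = -1
x=-3: odd, acc = (-1)*2+(-3) = -5
x=13: odd, acc = (-5)*2+13 = 3
x=2: not odd, acc = 3-1 = 2
x=2: not odd, acc = 2-1 = 1
x=5: odd, acc = 1*2+5 = 7
x=9: odd, acc = 7*2+9 = 23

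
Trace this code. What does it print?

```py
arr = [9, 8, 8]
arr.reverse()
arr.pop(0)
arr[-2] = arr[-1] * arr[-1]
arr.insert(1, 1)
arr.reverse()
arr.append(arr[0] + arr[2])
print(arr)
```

[9, 1, 81, 90]

reverse → [8, 8, 9]
pop(0) removes 8 → [8, 9]
arr[-2] = arr[-1]*arr[-1] = 9*9 = 81 → [81, 9]
insert 1 at 1 → [81, 1, 9]
reverse → [9, 1, 81]
append arr[0]+arr[2] = 9+81 = 90 → [9, 1, 81, 90]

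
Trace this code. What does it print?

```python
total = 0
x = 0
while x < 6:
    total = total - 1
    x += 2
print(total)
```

x=0: total = 0-1 = -1
x=2: total = (-1)-1 = -2
x=4: total = (-2)-1 = -3

-3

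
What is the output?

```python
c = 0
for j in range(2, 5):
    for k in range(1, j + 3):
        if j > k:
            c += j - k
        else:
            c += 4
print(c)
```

j=2,k=1: 2>1, c = 0+1 = 1
j=2,k=2: not 2>2, c = 1+4 = 5
j=2,k=3: not 2>3, c = 5+4 = 9
j=2,k=4: not 2>4, c = 9+4 = 13
j=3,k=1: 3>1, c = 13+2 = 15
j=3,k=2: 3>2, c = 15+1 = 16
j=3,k=3: not 3>3, c = 16+4 = 20
j=3,k=4: not 3>4, c = 20+4 = 24
j=3,k=5: not 3>5, c = 24+4 = 28
j=4,k=1: 4>1, c = 28+3 = 31
j=4,k=2: 4>2, c = 31+2 = 33
j=4,k=3: 4>3, c = 33+1 = 34
j=4,k=4: not 4>4, c = 34+4 = 38
j=4,k=5: not 4>5, c = 38+4 = 42
j=4,k=6: not 4>6, c = 42+4 = 46

46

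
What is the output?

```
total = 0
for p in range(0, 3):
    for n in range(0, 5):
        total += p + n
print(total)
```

p=0,n=0: total = 0+0 = 0
p=0,n=1: total = 0+1 = 1
p=0,n=2: total = 1+2 = 3
p=0,n=3: total = 3+3 = 6
p=0,n=4: total = 6+4 = 10
p=1,n=0: total = 10+1 = 11
p=1,n=1: total = 11+2 = 13
p=1,n=2: total = 13+3 = 16
p=1,n=3: total = 16+4 = 20
p=1,n=4: total = 20+5 = 25
p=2,n=0: total = 25+2 = 27
p=2,n=1: total = 27+3 = 30
p=2,n=2: total = 30+4 = 34
p=2,n=3: total = 34+5 = 39
p=2,n=4: total = 39+6 = 45

45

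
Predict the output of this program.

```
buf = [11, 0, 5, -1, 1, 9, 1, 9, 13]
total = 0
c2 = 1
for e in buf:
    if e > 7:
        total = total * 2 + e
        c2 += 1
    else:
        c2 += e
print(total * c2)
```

1705

e=11: >7, total = 0*2+11 = 11; c2=2
e=0: not >7; c2=2
e=5: not >7; c2=7
e=-1: not >7; c2=6
e=1: not >7; c2=7
e=9: >7, total = 11*2+9 = 31; c2=8
e=1: not >7; c2=9
e=9: >7, total = 31*2+9 = 71; c2=10
e=13: >7, total = 71*2+13 = 155; c2=11
total*c2 = 155*11 = 1705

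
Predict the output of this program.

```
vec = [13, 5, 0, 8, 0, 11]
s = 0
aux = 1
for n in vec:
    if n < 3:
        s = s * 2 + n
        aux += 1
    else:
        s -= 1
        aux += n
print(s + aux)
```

n=13: not <3, s = 0-1 = -1; aux=14
n=5: not <3, s = (-1)-1 = -2; aux=19
n=0: <3, s = (-2)*2+0 = -4; aux=20
n=8: not <3, s = (-4)-1 = -5; aux=28
n=0: <3, s = (-5)*2+0 = -10; aux=29
n=11: not <3, s = (-10)-1 = -11; aux=40
s+aux = (-11)+40 = 29

29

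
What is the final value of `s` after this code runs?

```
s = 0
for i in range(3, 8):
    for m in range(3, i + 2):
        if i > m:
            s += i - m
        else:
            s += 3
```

i=3,m=3: not 3>3, s = 0+3 = 3
i=3,m=4: not 3>4, s = 3+3 = 6
i=4,m=3: 4>3, s = 6+1 = 7
i=4,m=4: not 4>4, s = 7+3 = 10
i=4,m=5: not 4>5, s = 10+3 = 13
i=5,m=3: 5>3, s = 13+2 = 15
i=5,m=4: 5>4, s = 15+1 = 16
i=5,m=5: not 5>5, s = 16+3 = 19
i=5,m=6: not 5>6, s = 19+3 = 22
i=6,m=3: 6>3, s = 22+3 = 25
i=6,m=4: 6>4, s = 25+2 = 27
i=6,m=5: 6>5, s = 27+1 = 28
i=6,m=6: not 6>6, s = 28+3 = 31
i=6,m=7: not 6>7, s = 31+3 = 34
i=7,m=3: 7>3, s = 34+4 = 38
i=7,m=4: 7>4, s = 38+3 = 41
i=7,m=5: 7>5, s = 41+2 = 43
i=7,m=6: 7>6, s = 43+1 = 44
i=7,m=7: not 7>7, s = 44+3 = 47
i=7,m=8: not 7>8, s = 47+3 = 50

50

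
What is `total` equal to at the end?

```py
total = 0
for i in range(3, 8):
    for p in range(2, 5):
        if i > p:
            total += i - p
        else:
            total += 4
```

i=3,p=2: 3>2, total = 0+1 = 1
i=3,p=3: not 3>3, total = 1+4 = 5
i=3,p=4: not 3>4, total = 5+4 = 9
i=4,p=2: 4>2, total = 9+2 = 11
i=4,p=3: 4>3, total = 11+1 = 12
i=4,p=4: not 4>4, total = 12+4 = 16
i=5,p=2: 5>2, total = 16+3 = 19
i=5,p=3: 5>3, total = 19+2 = 21
i=5,p=4: 5>4, total = 21+1 = 22
i=6,p=2: 6>2, total = 22+4 = 26
i=6,p=3: 6>3, total = 26+3 = 29
i=6,p=4: 6>4, total = 29+2 = 31
i=7,p=2: 7>2, total = 31+5 = 36
i=7,p=3: 7>3, total = 36+4 = 40
i=7,p=4: 7>4, total = 40+3 = 43

43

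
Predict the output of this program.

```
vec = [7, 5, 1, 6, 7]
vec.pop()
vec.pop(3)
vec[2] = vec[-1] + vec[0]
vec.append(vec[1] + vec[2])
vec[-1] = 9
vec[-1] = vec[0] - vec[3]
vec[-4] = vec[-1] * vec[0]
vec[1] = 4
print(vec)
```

[-14, 4, 8, -2]

pop() removes 7 → [7, 5, 1, 6]
pop(3) removes 6 → [7, 5, 1]
vec[2] = vec[-1]+vec[0] = 1+7 = 8 → [7, 5, 8]
append vec[1]+vec[2] = 5+8 = 13 → [7, 5, 8, 13]
vec[-1] = 9 → [7, 5, 8, 9]
vec[-1] = vec[0]-vec[3] = 7-9 = -2 → [7, 5, 8, -2]
vec[-4] = vec[-1]*vec[0] = (-2)*7 = -14 → [-14, 5, 8, -2]
vec[1] = 4 → [-14, 4, 8, -2]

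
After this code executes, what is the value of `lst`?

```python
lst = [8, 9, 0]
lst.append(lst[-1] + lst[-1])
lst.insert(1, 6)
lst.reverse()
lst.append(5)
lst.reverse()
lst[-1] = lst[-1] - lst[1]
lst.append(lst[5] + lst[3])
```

[5, 8, 6, 9, 0, -8, 1]

append lst[-1]+lst[-1] = 0+0 = 0 → [8, 9, 0, 0]
insert 6 at 1 → [8, 6, 9, 0, 0]
reverse → [0, 0, 9, 6, 8]
append 5 → [0, 0, 9, 6, 8, 5]
reverse → [5, 8, 6, 9, 0, 0]
lst[-1] = lst[-1]-lst[1] = 0-8 = -8 → [5, 8, 6, 9, 0, -8]
append lst[5]+lst[3] = (-8)+9 = 1 → [5, 8, 6, 9, 0, -8, 1]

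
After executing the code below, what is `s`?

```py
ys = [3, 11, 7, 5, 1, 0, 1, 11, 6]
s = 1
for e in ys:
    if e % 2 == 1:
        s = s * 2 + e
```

e=3: odd, s = 1*2+3 = 5
e=11: odd, s = 5*2+11 = 21
e=7: odd, s = 21*2+7 = 49
e=5: odd, s = 49*2+5 = 103
e=1: odd, s = 103*2+1 = 207
e=0: not odd
e=1: odd, s = 207*2+1 = 415
e=11: odd, s = 415*2+11 = 841
e=6: not odd

841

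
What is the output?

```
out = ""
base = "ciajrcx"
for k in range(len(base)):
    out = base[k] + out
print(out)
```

k=0: prepend 'c' → 'c'
k=1: prepend 'i' → 'ic'
k=2: prepend 'a' → 'aic'
k=3: prepend 'j' → 'jaic'
k=4: prepend 'r' → 'rjaic'
k=5: prepend 'c' → 'crjaic'
k=6: prepend 'x' → 'xcrjaic'

xcrjaic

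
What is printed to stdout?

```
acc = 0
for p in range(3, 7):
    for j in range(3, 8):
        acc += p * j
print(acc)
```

450

p=3,j=3: acc = 0+9 = 9
p=3,j=4: acc = 9+12 = 21
p=3,j=5: acc = 21+15 = 36
p=3,j=6: acc = 36+18 = 54
p=3,j=7: acc = 54+21 = 75
p=4,j=3: acc = 75+12 = 87
p=4,j=4: acc = 87+16 = 103
p=4,j=5: acc = 103+20 = 123
p=4,j=6: acc = 123+24 = 147
p=4,j=7: acc = 147+28 = 175
p=5,j=3: acc = 175+15 = 190
p=5,j=4: acc = 190+20 = 210
p=5,j=5: acc = 210+25 = 235
p=5,j=6: acc = 235+30 = 265
p=5,j=7: acc = 265+35 = 300
p=6,j=3: acc = 300+18 = 318
p=6,j=4: acc = 318+24 = 342
p=6,j=5: acc = 342+30 = 372
p=6,j=6: acc = 372+36 = 408
p=6,j=7: acc = 408+42 = 450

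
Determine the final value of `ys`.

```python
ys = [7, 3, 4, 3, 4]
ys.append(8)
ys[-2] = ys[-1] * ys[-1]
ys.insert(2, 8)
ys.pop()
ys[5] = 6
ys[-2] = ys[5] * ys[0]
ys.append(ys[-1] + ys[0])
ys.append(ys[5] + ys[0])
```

[7, 3, 8, 4, 42, 6, 13, 13]

append 8 → [7, 3, 4, 3, 4, 8]
ys[-2] = ys[-1]*ys[-1] = 8*8 = 64 → [7, 3, 4, 3, 64, 8]
insert 8 at 2 → [7, 3, 8, 4, 3, 64, 8]
pop() removes 8 → [7, 3, 8, 4, 3, 64]
ys[5] = 6 → [7, 3, 8, 4, 3, 6]
ys[-2] = ys[5]*ys[0] = 6*7 = 42 → [7, 3, 8, 4, 42, 6]
append ys[-1]+ys[0] = 6+7 = 13 → [7, 3, 8, 4, 42, 6, 13]
append ys[5]+ys[0] = 6+7 = 13 → [7, 3, 8, 4, 42, 6, 13, 13]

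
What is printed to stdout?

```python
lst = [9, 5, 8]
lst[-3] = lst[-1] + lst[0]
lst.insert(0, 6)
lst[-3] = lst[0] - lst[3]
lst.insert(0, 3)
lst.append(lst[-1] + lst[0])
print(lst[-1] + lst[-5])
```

17

lst[-3] = lst[-1]+lst[0] = 8+9 = 17 → [17, 5, 8]
insert 6 at 0 → [6, 17, 5, 8]
lst[-3] = lst[0]-lst[3] = 6-8 = -2 → [6, -2, 5, 8]
insert 3 at 0 → [3, 6, -2, 5, 8]
append lst[-1]+lst[0] = 8+3 = 11 → [3, 6, -2, 5, 8, 11]
lst[-1]+lst[-5] = 11+6 = 17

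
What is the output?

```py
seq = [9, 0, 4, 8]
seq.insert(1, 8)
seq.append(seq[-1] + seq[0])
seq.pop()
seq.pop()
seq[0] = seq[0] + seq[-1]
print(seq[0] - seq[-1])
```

9

insert 8 at 1 → [9, 8, 0, 4, 8]
append seq[-1]+seq[0] = 8+9 = 17 → [9, 8, 0, 4, 8, 17]
pop() removes 17 → [9, 8, 0, 4, 8]
pop() removes 8 → [9, 8, 0, 4]
seq[0] = seq[0]+seq[-1] = 9+4 = 13 → [13, 8, 0, 4]
seq[0]-seq[-1] = 13-4 = 9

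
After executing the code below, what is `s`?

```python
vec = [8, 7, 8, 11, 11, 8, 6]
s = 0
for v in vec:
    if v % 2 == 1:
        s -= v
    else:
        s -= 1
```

-33

v=8: not odd, s = 0-1 = -1
v=7: odd, s = (-1)-7 = -8
v=8: not odd, s = (-8)-1 = -9
v=11: odd, s = (-9)-11 = -20
v=11: odd, s = (-20)-11 = -31
v=8: not odd, s = (-31)-1 = -32
v=6: not odd, s = (-32)-1 = -33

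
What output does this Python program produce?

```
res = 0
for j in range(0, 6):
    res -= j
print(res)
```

j=0: res = 0-0 = 0
j=1: res = 0-1 = -1
j=2: res = (-1)-2 = -3
j=3: res = (-3)-3 = -6
j=4: res = (-6)-4 = -10
j=5: res = (-10)-5 = -15

-15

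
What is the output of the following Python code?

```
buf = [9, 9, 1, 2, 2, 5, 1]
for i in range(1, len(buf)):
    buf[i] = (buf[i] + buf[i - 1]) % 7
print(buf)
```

[9, 4, 5, 0, 2, 0, 1]

i=1: buf[1] = (9+9)%7 = 4 → [9, 4, 1, 2, 2, 5, 1]
i=2: buf[2] = (1+4)%7 = 5 → [9, 4, 5, 2, 2, 5, 1]
i=3: buf[3] = (2+5)%7 = 0 → [9, 4, 5, 0, 2, 5, 1]
i=4: buf[4] = (2+0)%7 = 2 → [9, 4, 5, 0, 2, 5, 1]
i=5: buf[5] = (5+2)%7 = 0 → [9, 4, 5, 0, 2, 0, 1]
i=6: buf[6] = (1+0)%7 = 1 → [9, 4, 5, 0, 2, 0, 1]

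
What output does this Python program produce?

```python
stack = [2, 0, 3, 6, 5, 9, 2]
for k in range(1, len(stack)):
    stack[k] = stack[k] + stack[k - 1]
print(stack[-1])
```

k=1: stack[1] = 0+2 = 2 → [2, 2, 3, 6, 5, 9, 2]
k=2: stack[2] = 3+2 = 5 → [2, 2, 5, 6, 5, 9, 2]
k=3: stack[3] = 6+5 = 11 → [2, 2, 5, 11, 5, 9, 2]
k=4: stack[4] = 5+11 = 16 → [2, 2, 5, 11, 16, 9, 2]
k=5: stack[5] = 9+16 = 25 → [2, 2, 5, 11, 16, 25, 2]
k=6: stack[6] = 2+25 = 27 → [2, 2, 5, 11, 16, 25, 27]

27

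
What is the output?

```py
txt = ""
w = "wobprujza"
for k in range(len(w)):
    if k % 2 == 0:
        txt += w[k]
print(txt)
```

k=0: add 'w' → 'w'
k=1: skip
k=2: add 'b' → 'wb'
k=3: skip
k=4: add 'r' → 'wbr'
k=5: skip
k=6: add 'j' → 'wbrj'
k=7: skip
k=8: add 'a' → 'wbrja'

wbrja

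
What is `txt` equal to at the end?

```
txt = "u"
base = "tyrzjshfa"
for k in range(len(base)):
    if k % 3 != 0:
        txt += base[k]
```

'uyrjsfa'

k=0: skip
k=1: add 'y' → 'uy'
k=2: add 'r' → 'uyr'
k=3: skip
k=4: add 'j' → 'uyrj'
k=5: add 's' → 'uyrjs'
k=6: skip
k=7: add 'f' → 'uyrjsf'
k=8: add 'a' → 'uyrjsfa'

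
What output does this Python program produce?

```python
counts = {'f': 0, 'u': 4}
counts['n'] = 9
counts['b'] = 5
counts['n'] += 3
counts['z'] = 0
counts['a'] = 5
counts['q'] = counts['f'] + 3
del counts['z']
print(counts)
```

counts['n'] = 9 → {'f': 0, 'u': 4, 'n': 9}
counts['b'] = 5 → {'f': 0, 'u': 4, 'n': 9, 'b': 5}
counts['n'] = 9+3 = 12 → {'f': 0, 'u': 4, 'n': 12, 'b': 5}
counts['z'] = 0 → {'f': 0, 'u': 4, 'n': 12, 'b': 5, 'z': 0}
counts['a'] = 5 → {'f': 0, 'u': 4, 'n': 12, 'b': 5, 'z': 0, 'a': 5}
counts['q'] = counts['f']+3 = 3 → {'f': 0, 'u': 4, 'n': 12, 'b': 5, 'z': 0, 'a': 5, 'q': 3}
del 'z' → {'f': 0, 'u': 4, 'n': 12, 'b': 5, 'a': 5, 'q': 3}

{'f': 0, 'u': 4, 'n': 12, 'b': 5, 'a': 5, 'q': 3}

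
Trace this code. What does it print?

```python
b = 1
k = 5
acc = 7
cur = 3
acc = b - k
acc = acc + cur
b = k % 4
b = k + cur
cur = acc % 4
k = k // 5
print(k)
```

acc = 1-5 = -4
acc = (-4)+3 = -1
b = 5%4 = 1
b = 5+3 = 8
cur = (-1)%4 = 3
k = 5//5 = 1

1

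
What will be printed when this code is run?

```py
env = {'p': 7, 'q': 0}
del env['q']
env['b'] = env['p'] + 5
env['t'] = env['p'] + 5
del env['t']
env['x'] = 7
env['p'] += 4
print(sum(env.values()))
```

del 'q' → {'p': 7}
env['b'] = env['p']+5 = 12 → {'p': 7, 'b': 12}
env['t'] = env['p']+5 = 12 → {'p': 7, 'b': 12, 't': 12}
del 't' → {'p': 7, 'b': 12}
env['x'] = 7 → {'p': 7, 'b': 12, 'x': 7}
env['p'] = 7+4 = 11 → {'p': 11, 'b': 12, 'x': 7}
sum of values = 30

30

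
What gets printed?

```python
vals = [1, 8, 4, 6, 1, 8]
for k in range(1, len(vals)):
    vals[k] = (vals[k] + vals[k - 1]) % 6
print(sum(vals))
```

12

k=1: vals[1] = (8+1)%6 = 3 → [1, 3, 4, 6, 1, 8]
k=2: vals[2] = (4+3)%6 = 1 → [1, 3, 1, 6, 1, 8]
k=3: vals[3] = (6+1)%6 = 1 → [1, 3, 1, 1, 1, 8]
k=4: vals[4] = (1+1)%6 = 2 → [1, 3, 1, 1, 2, 8]
k=5: vals[5] = (8+2)%6 = 4 → [1, 3, 1, 1, 2, 4]
sum = 12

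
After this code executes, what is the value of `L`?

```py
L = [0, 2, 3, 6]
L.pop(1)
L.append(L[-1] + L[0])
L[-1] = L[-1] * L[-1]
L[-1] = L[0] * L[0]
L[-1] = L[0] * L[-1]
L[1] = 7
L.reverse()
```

pop(1) removes 2 → [0, 3, 6]
append L[-1]+L[0] = 6+0 = 6 → [0, 3, 6, 6]
L[-1] = L[-1]*L[-1] = 6*6 = 36 → [0, 3, 6, 36]
L[-1] = L[0]*L[0] = 0*0 = 0 → [0, 3, 6, 0]
L[-1] = L[0]*L[-1] = 0*0 = 0 → [0, 3, 6, 0]
L[1] = 7 → [0, 7, 6, 0]
reverse → [0, 6, 7, 0]

[0, 6, 7, 0]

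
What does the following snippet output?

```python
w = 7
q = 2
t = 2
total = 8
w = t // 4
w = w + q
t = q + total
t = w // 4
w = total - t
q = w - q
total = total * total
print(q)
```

6

w = 2//4 = 0
w = 0+2 = 2
t = 2+8 = 10
t = 2//4 = 0
w = 8-0 = 8
q = 8-2 = 6
total = 8*8 = 64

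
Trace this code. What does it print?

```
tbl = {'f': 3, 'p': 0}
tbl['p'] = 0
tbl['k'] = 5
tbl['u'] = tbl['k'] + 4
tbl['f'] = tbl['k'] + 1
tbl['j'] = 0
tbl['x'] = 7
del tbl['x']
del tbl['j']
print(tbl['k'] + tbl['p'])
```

5

tbl['p'] = 0 → {'f': 3, 'p': 0}
tbl['k'] = 5 → {'f': 3, 'p': 0, 'k': 5}
tbl['u'] = tbl['k']+4 = 9 → {'f': 3, 'p': 0, 'k': 5, 'u': 9}
tbl['f'] = tbl['k']+1 = 6 → {'f': 6, 'p': 0, 'k': 5, 'u': 9}
tbl['j'] = 0 → {'f': 6, 'p': 0, 'k': 5, 'u': 9, 'j': 0}
tbl['x'] = 7 → {'f': 6, 'p': 0, 'k': 5, 'u': 9, 'j': 0, 'x': 7}
del 'x' → {'f': 6, 'p': 0, 'k': 5, 'u': 9, 'j': 0}
del 'j' → {'f': 6, 'p': 0, 'k': 5, 'u': 9}
tbl['k']+tbl['p'] = 5+0 = 5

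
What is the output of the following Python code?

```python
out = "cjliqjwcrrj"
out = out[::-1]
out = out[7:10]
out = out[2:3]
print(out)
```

reverse → 'jrrcwjqiljc'
slice [7:10] → 'ilj'
slice [2:3] → 'j'

j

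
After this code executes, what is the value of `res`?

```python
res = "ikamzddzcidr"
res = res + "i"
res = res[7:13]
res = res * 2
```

+ 'i' → 'ikamzddzcidri'
slice [7:13] → 'zcidri'
repeat ×2 → 'zcidrizcidri'

'zcidrizcidri'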